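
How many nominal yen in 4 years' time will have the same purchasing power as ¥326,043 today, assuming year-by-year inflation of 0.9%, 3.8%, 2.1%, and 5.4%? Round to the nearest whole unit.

Cumulative price-level factor: 1.009 × 1.038 × 1.021 × 1.054 ≈ 1.1270803358.
Multiplying ¥326,043 by the price-level factor gives the future nominal sum.

¥367,477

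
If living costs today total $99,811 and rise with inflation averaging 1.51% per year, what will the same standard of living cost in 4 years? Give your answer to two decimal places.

Cumulative price-level factor: (1+1.51%)^4 ≈ 1.0617818838.
Multiplying $99,811 by the price-level factor gives the future nominal sum.

$105,977.51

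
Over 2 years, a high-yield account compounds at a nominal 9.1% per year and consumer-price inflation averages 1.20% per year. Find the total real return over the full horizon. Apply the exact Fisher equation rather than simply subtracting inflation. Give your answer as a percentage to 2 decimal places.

The annual real rate is (1+9.1%)/(1+1.20%) − 1 = 7.8063%.
Compounded over 2 years: (1 + 0.078063)^2 − 1 ≈ 0.16222.

16.22%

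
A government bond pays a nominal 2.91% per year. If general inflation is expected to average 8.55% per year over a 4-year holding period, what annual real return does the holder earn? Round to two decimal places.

-5.20%

With constant rates the annual real return is the same each year: (1+2.91%)/(1+8.55%) − 1 = -0.05196.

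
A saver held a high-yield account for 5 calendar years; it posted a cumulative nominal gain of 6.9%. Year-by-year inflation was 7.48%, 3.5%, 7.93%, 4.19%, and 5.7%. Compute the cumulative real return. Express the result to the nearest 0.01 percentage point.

Cumulative inflation factor: 1.0748 × 1.035 × 1.0793 × 1.0419 × 1.057 ≈ 1.32224.
Nominal growth factor: 1.06900. Real growth factor = 1.06900 / 1.32224 ≈ 0.80847.
Total real return ≈ -19.1525%.

-19.15%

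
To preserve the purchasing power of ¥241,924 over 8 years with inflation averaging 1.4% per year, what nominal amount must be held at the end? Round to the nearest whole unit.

¥270,385

Cumulative price-level factor: (1+1.4%)^8 ≈ 1.1176443834.
Multiplying ¥241,924 by the price-level factor gives the future nominal sum.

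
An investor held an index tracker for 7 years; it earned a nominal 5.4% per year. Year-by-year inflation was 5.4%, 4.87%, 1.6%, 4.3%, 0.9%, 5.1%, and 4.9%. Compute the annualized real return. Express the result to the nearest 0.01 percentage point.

Cumulative inflation factor: 1.054 × 1.0487 × 1.016 × 1.043 × 1.009 × 1.051 × 1.049 ≈ 1.30298.
Nominal growth factor: 1.44505. Real growth factor = 1.44505 / 1.30298 ≈ 1.10903.
Annualized: 1.10903^(1/7) − 1 ≈ 0.01489.

1.49%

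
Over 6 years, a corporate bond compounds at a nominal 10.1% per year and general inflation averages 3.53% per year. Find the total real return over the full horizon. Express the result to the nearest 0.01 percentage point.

The annual real rate is (1+10.1%)/(1+3.53%) − 1 = 6.3460%.
Compounded over 6 years: (1 + 0.063460)^6 − 1 ≈ 0.44653.

44.65%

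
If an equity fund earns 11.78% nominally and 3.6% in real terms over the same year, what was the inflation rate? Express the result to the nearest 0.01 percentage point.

From (1+r_nom) = (1+r_real)(1+π), we get 1+π = (1 + 11.78%)/(1 + 3.6%) = 1.1178/1.036 ≈ 1.07896.
So π ≈ 7.8958%.

7.90%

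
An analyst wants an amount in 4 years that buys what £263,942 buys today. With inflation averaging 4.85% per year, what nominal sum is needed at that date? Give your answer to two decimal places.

£318,993.80

Cumulative price-level factor: (1+4.85%)^4 ≈ 1.2085753696.
The nominal amount required is £263,942 scaled up by that factor.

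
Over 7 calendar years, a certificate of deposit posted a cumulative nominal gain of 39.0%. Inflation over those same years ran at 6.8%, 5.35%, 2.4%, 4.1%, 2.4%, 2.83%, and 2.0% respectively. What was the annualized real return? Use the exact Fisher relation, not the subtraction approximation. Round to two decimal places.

1.09%

Cumulative inflation factor: 1.068 × 1.0535 × 1.024 × 1.041 × 1.024 × 1.0283 × 1.020 ≈ 1.28818.
Nominal growth factor: 1.39000. Real growth factor = 1.39000 / 1.28818 ≈ 1.07904.
Annualized: 1.07904^(1/7) − 1 ≈ 0.01093.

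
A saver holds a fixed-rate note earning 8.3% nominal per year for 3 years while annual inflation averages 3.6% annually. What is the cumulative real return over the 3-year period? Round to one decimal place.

14.2%

The annual real rate is (1+8.3%)/(1+3.6%) − 1 = 4.5367%.
Compounded over 3 years: (1 + 0.045367)^3 − 1 ≈ 0.14237.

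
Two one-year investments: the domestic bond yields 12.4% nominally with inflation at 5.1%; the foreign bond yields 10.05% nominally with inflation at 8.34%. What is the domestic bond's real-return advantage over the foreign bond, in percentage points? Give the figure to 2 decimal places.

The domestic bond real return: 1.124/1.051 − 1 = 6.946%.
The foreign bond real return: 1.1005/1.0834 − 1 = 1.578%.
Difference: 6.946 − 1.578 = 5.368 pp.

5.37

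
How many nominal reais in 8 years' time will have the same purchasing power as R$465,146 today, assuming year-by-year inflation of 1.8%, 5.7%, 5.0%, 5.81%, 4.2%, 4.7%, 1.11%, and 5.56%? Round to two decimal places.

R$647,494.32

Cumulative price-level factor: 1.018 × 1.057 × 1.050 × 1.0581 × 1.042 × 1.047 × 1.0111 × 1.0556 ≈ 1.3920238343.
Multiplying R$465,146 by the price-level factor gives the future nominal sum.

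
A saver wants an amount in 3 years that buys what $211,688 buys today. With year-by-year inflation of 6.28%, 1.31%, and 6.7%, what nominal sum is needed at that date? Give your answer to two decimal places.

Cumulative price-level factor: 1.0628 × 1.0131 × 1.067 ≈ 1.1488630996.
Multiplying $211,688 by the price-level factor gives the future nominal sum.

$243,200.53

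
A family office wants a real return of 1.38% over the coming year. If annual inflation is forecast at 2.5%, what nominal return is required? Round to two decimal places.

By the Fisher equation, 1 + r_nom = (1 + 1.38%)(1 + 2.5%) = 1.0138 × 1.025 = 1.039145.
So r_nom = 3.9145%.

3.91%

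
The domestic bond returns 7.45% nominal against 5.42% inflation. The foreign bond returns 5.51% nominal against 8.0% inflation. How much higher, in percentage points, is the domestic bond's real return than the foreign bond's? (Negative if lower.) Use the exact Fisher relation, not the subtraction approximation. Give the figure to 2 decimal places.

4.23

The domestic bond real return: 1.0745/1.0542 − 1 = 1.926%.
The foreign bond real return: 1.0551/1.080 − 1 = -2.306%.
Difference: 1.926 − (-2.306) = 4.232 pp.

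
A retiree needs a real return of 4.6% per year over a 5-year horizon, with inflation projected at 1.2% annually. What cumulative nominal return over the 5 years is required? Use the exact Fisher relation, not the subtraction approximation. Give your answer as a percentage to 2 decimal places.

Required annual nominal rate: (1+4.6%)(1+1.2%) − 1 = 5.8552%.
Cumulative over 5 years: (1 + 0.058552)^5 − 1 ≈ 0.32911.

32.91%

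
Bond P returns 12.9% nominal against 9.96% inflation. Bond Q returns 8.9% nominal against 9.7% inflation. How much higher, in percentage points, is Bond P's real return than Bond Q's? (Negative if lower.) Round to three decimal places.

Bond P real return: 1.129/1.0996 − 1 = 2.6737%.
Bond Q real return: 1.089/1.097 − 1 = -0.7293%.
Difference: 2.6737 − (-0.7293) = 3.4030 pp.

3.403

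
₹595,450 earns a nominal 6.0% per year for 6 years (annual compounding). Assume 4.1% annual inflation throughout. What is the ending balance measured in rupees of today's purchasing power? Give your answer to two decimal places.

₹663,706.57

Nominal value at maturity: ₹595,450 × (1 + 6.0%)^6 ≈ ₹844,657.21.
Price-level factor over 6 years: (1 + 4.1%)^6 ≈ 1.2726365063.
The maturity value deflated by that factor is the answer in today's purchasing power.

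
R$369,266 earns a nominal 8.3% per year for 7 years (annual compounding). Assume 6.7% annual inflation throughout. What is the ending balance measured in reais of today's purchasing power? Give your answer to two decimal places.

R$409,814.75

Nominal value at maturity: R$369,266 × (1 + 8.3%)^7 ≈ R$645,265.61.
Price-level factor over 7 years: (1 + 6.7%)^7 ≈ 1.5745299861.
The maturity value deflated by that factor is the answer in today's purchasing power.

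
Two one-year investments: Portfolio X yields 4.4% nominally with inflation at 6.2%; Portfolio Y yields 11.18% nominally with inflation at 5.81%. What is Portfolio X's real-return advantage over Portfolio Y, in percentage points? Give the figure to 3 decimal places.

Portfolio X real return: 1.044/1.062 − 1 = -1.6949%.
Portfolio Y real return: 1.1118/1.0581 − 1 = 5.0751%.
Difference: -1.6949 − 5.0751 = -6.7700 pp.

-6.770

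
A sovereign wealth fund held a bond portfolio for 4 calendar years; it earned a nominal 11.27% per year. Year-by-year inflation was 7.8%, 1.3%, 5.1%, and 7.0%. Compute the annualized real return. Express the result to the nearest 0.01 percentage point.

Cumulative inflation factor: 1.078 × 1.013 × 1.051 × 1.070 ≈ 1.22805.
Nominal growth factor: 1.53289. Real growth factor = 1.53289 / 1.22805 ≈ 1.24824.
Annualized: 1.24824^(1/4) − 1 ≈ 0.05700.

5.70%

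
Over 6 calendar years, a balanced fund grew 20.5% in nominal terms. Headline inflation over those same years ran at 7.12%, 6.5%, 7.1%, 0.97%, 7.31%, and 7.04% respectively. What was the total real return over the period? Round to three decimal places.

-14.965%

Cumulative inflation factor: 1.0712 × 1.065 × 1.071 × 1.0097 × 1.0731 × 1.0704 ≈ 1.41706.
Nominal growth factor: 1.20500. Real growth factor = 1.20500 / 1.41706 ≈ 0.85035.
Total real return ≈ -14.9648%.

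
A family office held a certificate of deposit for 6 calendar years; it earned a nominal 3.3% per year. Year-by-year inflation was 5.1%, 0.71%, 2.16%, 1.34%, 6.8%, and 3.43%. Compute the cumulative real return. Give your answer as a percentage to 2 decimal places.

0.38%

Cumulative inflation factor: 1.051 × 1.0071 × 1.0216 × 1.0134 × 1.068 × 1.0343 ≈ 1.21047.
Nominal growth factor: 1.21507. Real growth factor = 1.21507 / 1.21047 ≈ 1.00380.
Total real return ≈ 0.3800%.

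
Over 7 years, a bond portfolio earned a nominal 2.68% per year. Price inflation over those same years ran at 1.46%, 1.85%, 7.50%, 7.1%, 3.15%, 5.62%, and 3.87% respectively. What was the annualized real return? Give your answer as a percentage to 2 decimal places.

-1.59%

Cumulative inflation factor: 1.0146 × 1.0185 × 1.0750 × 1.071 × 1.0315 × 1.0562 × 1.0387 ≈ 1.34635.
Nominal growth factor: 1.20338. Real growth factor = 1.20338 / 1.34635 ≈ 0.89380.
Annualized: 0.89380^(1/7) − 1 ≈ -0.01591.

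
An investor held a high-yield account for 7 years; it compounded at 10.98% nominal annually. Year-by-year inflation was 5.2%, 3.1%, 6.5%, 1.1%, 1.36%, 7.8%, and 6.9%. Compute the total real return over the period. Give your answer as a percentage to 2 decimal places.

Cumulative inflation factor: 1.052 × 1.031 × 1.065 × 1.011 × 1.0136 × 1.078 × 1.069 ≈ 1.36407.
Nominal growth factor: 2.07354. Real growth factor = 2.07354 / 1.36407 ≈ 1.52011.
Total real return ≈ 52.0109%.

52.01%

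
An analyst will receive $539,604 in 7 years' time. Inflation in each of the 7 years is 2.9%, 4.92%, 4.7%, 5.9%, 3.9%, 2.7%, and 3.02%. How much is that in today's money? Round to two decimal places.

$410,063.70

Price-level factor over 7 years: 1.029 × 1.0492 × 1.047 × 1.059 × 1.039 × 1.027 × 1.0302 ≈ 1.3159028732.
Purchasing power today: $539,604 divided by that factor.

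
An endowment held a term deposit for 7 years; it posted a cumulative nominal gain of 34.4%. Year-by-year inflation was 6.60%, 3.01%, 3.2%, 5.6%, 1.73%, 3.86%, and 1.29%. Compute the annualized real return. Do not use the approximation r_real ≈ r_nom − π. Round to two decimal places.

Cumulative inflation factor: 1.0660 × 1.0301 × 1.032 × 1.056 × 1.0173 × 1.0386 × 1.0129 ≈ 1.28069.
Nominal growth factor: 1.34400. Real growth factor = 1.34400 / 1.28069 ≈ 1.04943.
Annualized: 1.04943^(1/7) − 1 ≈ 0.00692.

0.69%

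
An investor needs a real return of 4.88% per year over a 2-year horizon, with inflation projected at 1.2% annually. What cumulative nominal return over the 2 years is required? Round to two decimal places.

12.65%

Required annual nominal rate: (1+4.88%)(1+1.2%) − 1 = 6.13856%.
Cumulative over 2 years: (1 + 0.0613856)^2 − 1 ≈ 0.12654.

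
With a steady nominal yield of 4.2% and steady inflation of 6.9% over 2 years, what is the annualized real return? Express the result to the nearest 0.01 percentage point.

With constant rates the annual real return is the same each year: (1+4.2%)/(1+6.9%) − 1 = -0.02526.

-2.53%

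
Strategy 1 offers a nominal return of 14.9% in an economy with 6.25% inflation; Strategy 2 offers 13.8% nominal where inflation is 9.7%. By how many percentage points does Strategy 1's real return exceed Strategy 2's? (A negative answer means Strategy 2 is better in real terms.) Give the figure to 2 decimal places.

Strategy 1 real return: 1.149/1.0625 − 1 = 8.141%.
Strategy 2 real return: 1.138/1.097 − 1 = 3.737%.
Difference: 8.141 − 3.737 = 4.404 pp.

4.40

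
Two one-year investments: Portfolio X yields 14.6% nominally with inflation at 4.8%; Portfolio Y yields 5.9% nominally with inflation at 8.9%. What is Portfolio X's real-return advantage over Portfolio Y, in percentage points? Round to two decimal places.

Portfolio X real return: 1.146/1.048 − 1 = 9.351%.
Portfolio Y real return: 1.059/1.089 − 1 = -2.755%.
Difference: 9.351 − (-2.755) = 12.106 pp.

12.11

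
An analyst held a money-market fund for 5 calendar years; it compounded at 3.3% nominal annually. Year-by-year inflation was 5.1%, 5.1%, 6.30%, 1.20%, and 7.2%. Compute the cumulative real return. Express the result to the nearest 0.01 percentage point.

-7.66%

Cumulative inflation factor: 1.051 × 1.051 × 1.0630 × 1.0120 × 1.072 ≈ 1.27384.
Nominal growth factor: 1.17626. Real growth factor = 1.17626 / 1.27384 ≈ 0.92340.
Total real return ≈ -7.6605%.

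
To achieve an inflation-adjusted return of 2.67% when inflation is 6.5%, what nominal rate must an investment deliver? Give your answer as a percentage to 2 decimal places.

9.34%

By the Fisher equation, 1 + r_nom = (1 + 2.67%)(1 + 6.5%) = 1.0267 × 1.065 = 1.0934355.
So r_nom = 9.34355%.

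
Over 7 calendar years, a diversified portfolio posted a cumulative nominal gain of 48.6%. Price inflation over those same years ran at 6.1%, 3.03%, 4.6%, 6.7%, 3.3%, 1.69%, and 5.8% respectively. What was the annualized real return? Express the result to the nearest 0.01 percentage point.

Cumulative inflation factor: 1.061 × 1.0303 × 1.046 × 1.067 × 1.033 × 1.0169 × 1.058 ≈ 1.35594.
Nominal growth factor: 1.48600. Real growth factor = 1.48600 / 1.35594 ≈ 1.09592.
Annualized: 1.09592^(1/7) − 1 ≈ 0.01317.

1.32%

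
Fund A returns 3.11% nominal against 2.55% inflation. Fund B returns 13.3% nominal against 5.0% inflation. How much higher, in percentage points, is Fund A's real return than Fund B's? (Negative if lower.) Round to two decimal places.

Fund A real return: 1.0311/1.0255 − 1 = 0.546%.
Fund B real return: 1.133/1.050 − 1 = 7.905%.
Difference: 0.546 − 7.905 = -7.359 pp.

-7.36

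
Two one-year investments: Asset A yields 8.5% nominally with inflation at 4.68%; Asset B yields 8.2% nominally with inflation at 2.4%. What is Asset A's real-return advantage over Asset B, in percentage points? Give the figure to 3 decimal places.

Asset A real return: 1.085/1.0468 − 1 = 3.6492%.
Asset B real return: 1.082/1.024 − 1 = 5.6641%.
Difference: 3.6492 − 5.6641 = -2.0149 pp.

-2.015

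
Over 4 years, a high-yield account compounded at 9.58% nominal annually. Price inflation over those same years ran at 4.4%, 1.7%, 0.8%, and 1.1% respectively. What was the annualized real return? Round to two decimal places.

Cumulative inflation factor: 1.044 × 1.017 × 1.008 × 1.011 ≈ 1.08201.
Nominal growth factor: 1.44187. Real growth factor = 1.44187 / 1.08201 ≈ 1.33258.
Annualized: 1.33258^(1/4) − 1 ≈ 0.07442.

7.44%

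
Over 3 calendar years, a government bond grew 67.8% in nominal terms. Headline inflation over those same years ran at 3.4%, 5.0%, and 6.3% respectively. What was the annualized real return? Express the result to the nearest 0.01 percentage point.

Cumulative inflation factor: 1.034 × 1.050 × 1.063 ≈ 1.15410.
Nominal growth factor: 1.67800. Real growth factor = 1.67800 / 1.15410 ≈ 1.45395.
Annualized: 1.45395^(1/3) − 1 ≈ 0.13288.

13.29%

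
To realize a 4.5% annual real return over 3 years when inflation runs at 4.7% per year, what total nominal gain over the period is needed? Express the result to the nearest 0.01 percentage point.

Required annual nominal rate: (1+4.5%)(1+4.7%) − 1 = 9.4115%.
Cumulative over 3 years: (1 + 0.094115)^3 − 1 ≈ 0.30975.

30.98%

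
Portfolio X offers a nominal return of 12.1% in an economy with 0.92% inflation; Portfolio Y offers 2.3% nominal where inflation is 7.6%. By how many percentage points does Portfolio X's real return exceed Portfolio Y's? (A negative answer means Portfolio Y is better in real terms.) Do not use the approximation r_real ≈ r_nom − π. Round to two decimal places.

Portfolio X real return: 1.121/1.0092 − 1 = 11.078%.
Portfolio Y real return: 1.023/1.076 − 1 = -4.926%.
Difference: 11.078 − (-4.926) = 16.004 pp.

16.00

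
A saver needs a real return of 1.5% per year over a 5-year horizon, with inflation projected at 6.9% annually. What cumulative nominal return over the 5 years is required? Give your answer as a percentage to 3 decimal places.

50.390%

Required annual nominal rate: (1+1.5%)(1+6.9%) − 1 = 8.5035%.
Cumulative over 5 years: (1 + 0.085035)^5 − 1 ≈ 0.50390.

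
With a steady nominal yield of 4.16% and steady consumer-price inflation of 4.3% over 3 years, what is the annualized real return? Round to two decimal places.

With constant rates the annual real return is the same each year: (1+4.16%)/(1+4.3%) − 1 = -0.00134.

-0.13%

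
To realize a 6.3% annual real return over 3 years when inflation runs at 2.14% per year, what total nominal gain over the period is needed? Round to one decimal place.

Required annual nominal rate: (1+6.3%)(1+2.14%) − 1 = 8.57482%.
Cumulative over 3 years: (1 + 0.0857482)^3 − 1 ≈ 0.27993.

28.0%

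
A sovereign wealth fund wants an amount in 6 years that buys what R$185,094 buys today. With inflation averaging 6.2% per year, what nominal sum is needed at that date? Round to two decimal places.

R$265,545.80

Cumulative price-level factor: (1+6.2%)^6 ≈ 1.4346537586.
Multiplying R$185,094 by the price-level factor gives the future nominal sum.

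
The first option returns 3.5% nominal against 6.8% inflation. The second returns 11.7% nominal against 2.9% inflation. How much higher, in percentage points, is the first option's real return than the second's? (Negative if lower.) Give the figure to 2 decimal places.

The first option real return: 1.035/1.068 − 1 = -3.090%.
The second real return: 1.117/1.029 − 1 = 8.552%.
Difference: -3.090 − 8.552 = -11.642 pp.

-11.64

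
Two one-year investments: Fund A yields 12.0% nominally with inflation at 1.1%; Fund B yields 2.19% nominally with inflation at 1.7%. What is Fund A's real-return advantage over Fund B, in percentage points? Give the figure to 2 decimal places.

10.30

Fund A real return: 1.120/1.011 − 1 = 10.781%.
Fund B real return: 1.0219/1.017 − 1 = 0.482%.
Difference: 10.781 − 0.482 = 10.299 pp.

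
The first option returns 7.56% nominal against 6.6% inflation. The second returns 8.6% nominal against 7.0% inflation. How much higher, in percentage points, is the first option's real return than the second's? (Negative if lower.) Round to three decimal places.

-0.595

The first option real return: 1.0756/1.066 − 1 = 0.9006%.
The second real return: 1.086/1.070 − 1 = 1.4953%.
Difference: 0.9006 − 1.4953 = -0.5947 pp.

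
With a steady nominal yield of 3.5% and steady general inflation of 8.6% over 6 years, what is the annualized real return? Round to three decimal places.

With constant rates the annual real return is the same each year: (1+3.5%)/(1+8.6%) − 1 = -0.04696.

-4.696%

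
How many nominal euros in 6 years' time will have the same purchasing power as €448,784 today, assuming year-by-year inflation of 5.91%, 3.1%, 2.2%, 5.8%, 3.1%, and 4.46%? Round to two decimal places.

€570,661.07

Cumulative price-level factor: 1.0591 × 1.031 × 1.022 × 1.058 × 1.031 × 1.0446 ≈ 1.2715717875.
Multiplying €448,784 by the price-level factor gives the future nominal sum.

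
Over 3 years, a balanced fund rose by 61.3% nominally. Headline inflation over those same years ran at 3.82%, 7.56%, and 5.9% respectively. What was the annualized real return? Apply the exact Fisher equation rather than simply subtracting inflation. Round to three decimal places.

10.901%

Cumulative inflation factor: 1.0382 × 1.0756 × 1.059 ≈ 1.18257.
Nominal growth factor: 1.61300. Real growth factor = 1.61300 / 1.18257 ≈ 1.36398.
Annualized: 1.36398^(1/3) − 1 ≈ 0.10901.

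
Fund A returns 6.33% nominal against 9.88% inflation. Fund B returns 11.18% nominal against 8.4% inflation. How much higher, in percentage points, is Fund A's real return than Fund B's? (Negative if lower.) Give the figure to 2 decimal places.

Fund A real return: 1.0633/1.0988 − 1 = -3.231%.
Fund B real return: 1.1118/1.084 − 1 = 2.565%.
Difference: -3.231 − 2.565 = -5.796 pp.

-5.80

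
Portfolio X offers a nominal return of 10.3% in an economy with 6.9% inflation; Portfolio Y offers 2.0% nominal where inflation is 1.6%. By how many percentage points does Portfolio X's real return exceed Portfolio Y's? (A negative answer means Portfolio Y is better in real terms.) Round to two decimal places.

Portfolio X real return: 1.103/1.069 − 1 = 3.181%.
Portfolio Y real return: 1.020/1.016 − 1 = 0.394%.
Difference: 3.181 − 0.394 = 2.787 pp.

2.79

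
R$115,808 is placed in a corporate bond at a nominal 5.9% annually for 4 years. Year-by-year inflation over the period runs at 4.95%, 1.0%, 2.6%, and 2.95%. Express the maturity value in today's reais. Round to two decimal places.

R$130,090.29

Nominal value at maturity: R$115,808 × (1 + 5.9%)^4 ≈ R$145,654.00.
Price-level factor over 4 years: 1.0495 × 1.010 × 1.026 × 1.0295 ≈ 1.1196377387.
The maturity value deflated by that factor is the answer in today's purchasing power.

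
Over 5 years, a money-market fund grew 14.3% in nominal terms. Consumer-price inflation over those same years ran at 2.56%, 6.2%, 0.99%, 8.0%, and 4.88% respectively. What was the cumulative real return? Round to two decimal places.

-8.26%

Cumulative inflation factor: 1.0256 × 1.062 × 1.0099 × 1.080 × 1.0488 ≈ 1.24594.
Nominal growth factor: 1.14300. Real growth factor = 1.14300 / 1.24594 ≈ 0.91738.
Total real return ≈ -8.2621%.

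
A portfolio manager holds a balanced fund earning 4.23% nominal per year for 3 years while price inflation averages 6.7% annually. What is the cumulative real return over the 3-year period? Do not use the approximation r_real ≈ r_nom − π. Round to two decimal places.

-6.79%

The annual real rate is (1+4.23%)/(1+6.7%) − 1 = -2.3149%.
Compounded over 3 years: (1 + -0.023149)^3 − 1 ≈ -0.06785.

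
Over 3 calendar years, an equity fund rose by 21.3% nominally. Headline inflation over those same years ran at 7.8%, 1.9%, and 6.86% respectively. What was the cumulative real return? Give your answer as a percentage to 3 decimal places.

3.336%

Cumulative inflation factor: 1.078 × 1.019 × 1.0686 ≈ 1.17384.
Nominal growth factor: 1.21300. Real growth factor = 1.21300 / 1.17384 ≈ 1.03336.
Total real return ≈ 3.3362%.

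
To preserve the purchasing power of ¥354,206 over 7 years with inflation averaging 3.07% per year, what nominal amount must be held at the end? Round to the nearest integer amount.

¥437,705

Cumulative price-level factor: (1+3.07%)^7 ≈ 1.2357366641.
Multiplying ¥354,206 by the price-level factor gives the future nominal sum.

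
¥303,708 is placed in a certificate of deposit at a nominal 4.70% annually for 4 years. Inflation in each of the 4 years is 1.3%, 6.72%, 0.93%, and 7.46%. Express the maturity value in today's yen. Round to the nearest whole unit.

¥311,258

Nominal value at maturity: ¥303,708 × (1 + 4.70%)^4 ≈ ¥364,958.
Price-level factor over 4 years: 1.013 × 1.0672 × 1.0093 × 1.0746 ≈ 1.1725257023.
Dividing the nominal maturity value by the price-level factor gives the value in today's money.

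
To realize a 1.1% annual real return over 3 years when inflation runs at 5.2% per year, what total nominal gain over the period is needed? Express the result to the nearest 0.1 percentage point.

Required annual nominal rate: (1+1.1%)(1+5.2%) − 1 = 6.3572%.
Cumulative over 3 years: (1 + 0.063572)^3 − 1 ≈ 0.20310.

20.3%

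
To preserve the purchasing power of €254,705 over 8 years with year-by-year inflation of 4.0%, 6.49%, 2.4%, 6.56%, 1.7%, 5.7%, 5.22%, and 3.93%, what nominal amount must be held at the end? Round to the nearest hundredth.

Cumulative price-level factor: 1.040 × 1.0649 × 1.024 × 1.0656 × 1.017 × 1.057 × 1.0522 × 1.0393 ≈ 1.4205989841.
Multiplying €254,705 by the price-level factor gives the future nominal sum.

€361,833.66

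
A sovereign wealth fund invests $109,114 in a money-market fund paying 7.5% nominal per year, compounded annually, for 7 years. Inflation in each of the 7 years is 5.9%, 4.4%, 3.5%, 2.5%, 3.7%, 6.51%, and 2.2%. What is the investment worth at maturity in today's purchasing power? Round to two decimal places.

Nominal value at maturity: $109,114 × (1 + 7.5%)^7 ≈ $181,025.49.
Price-level factor over 7 years: 1.059 × 1.044 × 1.035 × 1.025 × 1.037 × 1.0651 × 1.022 ≈ 1.3239778237.
The maturity value deflated by that factor is the answer in today's purchasing power.

$136,728.49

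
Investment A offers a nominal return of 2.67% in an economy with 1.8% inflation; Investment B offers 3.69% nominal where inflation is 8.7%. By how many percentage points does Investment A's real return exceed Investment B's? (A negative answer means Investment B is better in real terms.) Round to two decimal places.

5.46

Investment A real return: 1.0267/1.018 − 1 = 0.855%.
Investment B real return: 1.0369/1.087 − 1 = -4.609%.
Difference: 0.855 − (-4.609) = 5.464 pp.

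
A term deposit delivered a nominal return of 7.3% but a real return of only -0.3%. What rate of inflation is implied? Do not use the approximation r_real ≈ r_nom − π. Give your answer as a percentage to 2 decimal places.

From (1+r_nom) = (1+r_real)(1+π), we get 1+π = (1 + 7.3%)/(1 − 0.3%) = 1.073/0.997 ≈ 1.07623.
So π ≈ 7.6229%.

7.62%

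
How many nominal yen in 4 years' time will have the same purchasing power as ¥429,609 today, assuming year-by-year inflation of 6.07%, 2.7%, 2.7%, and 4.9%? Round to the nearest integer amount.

Cumulative price-level factor: 1.0607 × 1.027 × 1.027 × 1.049 ≈ 1.1735698518.
The nominal amount required is ¥429,609 scaled up by that factor.

¥504,176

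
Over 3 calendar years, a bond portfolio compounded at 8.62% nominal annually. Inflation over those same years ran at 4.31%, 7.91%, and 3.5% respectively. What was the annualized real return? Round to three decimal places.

3.229%

Cumulative inflation factor: 1.0431 × 1.0791 × 1.035 ≈ 1.16501.
Nominal growth factor: 1.28153. Real growth factor = 1.28153 / 1.16501 ≈ 1.10002.
Annualized: 1.10002^(1/3) − 1 ≈ 0.03229.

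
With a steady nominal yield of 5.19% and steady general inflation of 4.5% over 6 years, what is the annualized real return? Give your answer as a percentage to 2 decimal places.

0.66%

With constant rates the annual real return is the same each year: (1+5.19%)/(1+4.5%) − 1 = 0.00660.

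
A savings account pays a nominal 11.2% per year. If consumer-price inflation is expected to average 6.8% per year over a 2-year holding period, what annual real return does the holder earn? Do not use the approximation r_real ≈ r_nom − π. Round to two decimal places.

4.12%

With constant rates the annual real return is the same each year: (1+11.2%)/(1+6.8%) − 1 = 0.04120.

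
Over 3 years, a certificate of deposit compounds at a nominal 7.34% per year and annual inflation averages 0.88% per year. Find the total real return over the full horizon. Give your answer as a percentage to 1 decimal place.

The annual real rate is (1+7.34%)/(1+0.88%) − 1 = 6.4036%.
Compounded over 3 years: (1 + 0.064036)^3 − 1 ≈ 0.20467.

20.5%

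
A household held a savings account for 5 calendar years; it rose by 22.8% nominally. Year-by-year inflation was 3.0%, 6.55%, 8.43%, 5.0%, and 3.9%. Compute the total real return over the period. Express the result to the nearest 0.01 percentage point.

Cumulative inflation factor: 1.030 × 1.0655 × 1.0843 × 1.050 × 1.039 ≈ 1.29821.
Nominal growth factor: 1.22800. Real growth factor = 1.22800 / 1.29821 ≈ 0.94592.
Total real return ≈ -5.4082%.

-5.41%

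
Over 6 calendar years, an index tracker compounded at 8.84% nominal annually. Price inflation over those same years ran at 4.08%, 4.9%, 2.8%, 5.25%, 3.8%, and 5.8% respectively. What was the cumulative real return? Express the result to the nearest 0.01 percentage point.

28.14%

Cumulative inflation factor: 1.0408 × 1.049 × 1.028 × 1.0525 × 1.038 × 1.058 ≈ 1.29730.
Nominal growth factor: 1.66238. Real growth factor = 1.66238 / 1.29730 ≈ 1.28142.
Total real return ≈ 28.1416%.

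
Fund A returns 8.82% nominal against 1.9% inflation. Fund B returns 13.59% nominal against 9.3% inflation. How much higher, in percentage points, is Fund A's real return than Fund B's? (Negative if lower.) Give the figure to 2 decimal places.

Fund A real return: 1.0882/1.019 − 1 = 6.791%.
Fund B real return: 1.1359/1.093 − 1 = 3.925%.
Difference: 6.791 − 3.925 = 2.866 pp.

2.87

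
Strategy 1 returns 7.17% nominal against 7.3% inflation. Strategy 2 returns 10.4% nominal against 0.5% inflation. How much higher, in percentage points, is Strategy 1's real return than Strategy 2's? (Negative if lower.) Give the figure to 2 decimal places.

Strategy 1 real return: 1.0717/1.073 − 1 = -0.121%.
Strategy 2 real return: 1.104/1.005 − 1 = 9.851%.
Difference: -0.121 − 9.851 = -9.972 pp.

-9.97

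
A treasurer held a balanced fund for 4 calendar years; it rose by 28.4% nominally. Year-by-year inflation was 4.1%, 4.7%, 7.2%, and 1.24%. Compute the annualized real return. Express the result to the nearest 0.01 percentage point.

2.07%

Cumulative inflation factor: 1.041 × 1.047 × 1.072 × 1.0124 ≈ 1.18289.
Nominal growth factor: 1.28400. Real growth factor = 1.28400 / 1.18289 ≈ 1.08548.
Annualized: 1.08548^(1/4) − 1 ≈ 0.02072.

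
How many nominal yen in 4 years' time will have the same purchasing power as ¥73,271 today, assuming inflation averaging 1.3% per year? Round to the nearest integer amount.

¥77,156

Cumulative price-level factor: (1+1.3%)^4 ≈ 1.0530228166.
Multiplying ¥73,271 by the price-level factor gives the future nominal sum.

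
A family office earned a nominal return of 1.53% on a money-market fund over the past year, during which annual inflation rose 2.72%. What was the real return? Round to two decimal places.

Real return via the Fisher equation: (1 + 1.53%)/(1 + 2.72%) − 1 = 1.0153/1.0272 − 1 ≈ -0.01158.

-1.16%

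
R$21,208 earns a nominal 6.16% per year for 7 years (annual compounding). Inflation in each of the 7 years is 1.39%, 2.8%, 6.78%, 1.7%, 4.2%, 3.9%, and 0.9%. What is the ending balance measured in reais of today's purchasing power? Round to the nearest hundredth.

Nominal value at maturity: R$21,208 × (1 + 6.16%)^7 ≈ R$32,227.46.
Price-level factor over 7 years: 1.0139 × 1.028 × 1.0678 × 1.017 × 1.042 × 1.039 × 1.009 ≈ 1.2364414049.
The maturity value deflated by that factor is the answer in today's purchasing power.

R$26,064.69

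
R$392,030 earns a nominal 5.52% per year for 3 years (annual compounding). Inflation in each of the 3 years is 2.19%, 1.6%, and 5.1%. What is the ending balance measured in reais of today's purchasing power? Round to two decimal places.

Nominal value at maturity: R$392,030 × (1 + 5.52%)^3 ≈ R$460,599.70.
Price-level factor over 3 years: 1.0219 × 1.016 × 1.051 = 1.0912011704.
The maturity value deflated by that factor is the answer in today's purchasing power.

R$422,103.38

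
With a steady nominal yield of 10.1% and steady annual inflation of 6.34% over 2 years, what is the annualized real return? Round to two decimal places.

With constant rates the annual real return is the same each year: (1+10.1%)/(1+6.34%) − 1 = 0.03536.

3.54%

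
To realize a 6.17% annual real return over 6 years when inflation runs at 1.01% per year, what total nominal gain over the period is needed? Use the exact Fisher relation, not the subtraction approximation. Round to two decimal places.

Required annual nominal rate: (1+6.17%)(1+1.01%) − 1 = 7.242317%.
Cumulative over 6 years: (1 + 0.07242317)^6 − 1 ≈ 0.52124.

52.12%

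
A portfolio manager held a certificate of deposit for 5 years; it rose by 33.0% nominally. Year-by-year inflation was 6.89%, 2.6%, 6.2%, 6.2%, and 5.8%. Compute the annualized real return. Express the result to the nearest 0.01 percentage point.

Cumulative inflation factor: 1.0689 × 1.026 × 1.062 × 1.062 × 1.058 ≈ 1.30864.
Nominal growth factor: 1.33000. Real growth factor = 1.33000 / 1.30864 ≈ 1.01632.
Annualized: 1.01632^(1/5) − 1 ≈ 0.00324.

0.32%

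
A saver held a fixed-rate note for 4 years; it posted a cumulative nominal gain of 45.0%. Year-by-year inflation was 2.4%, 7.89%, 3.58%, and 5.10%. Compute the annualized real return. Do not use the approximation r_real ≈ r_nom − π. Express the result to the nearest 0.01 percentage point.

4.79%

Cumulative inflation factor: 1.024 × 1.0789 × 1.0358 × 1.0510 ≈ 1.20271.
Nominal growth factor: 1.45000. Real growth factor = 1.45000 / 1.20271 ≈ 1.20561.
Annualized: 1.20561^(1/4) − 1 ≈ 0.04786.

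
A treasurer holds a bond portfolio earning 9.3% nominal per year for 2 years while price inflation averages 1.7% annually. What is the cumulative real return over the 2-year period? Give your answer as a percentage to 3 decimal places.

15.504%

The annual real rate is (1+9.3%)/(1+1.7%) − 1 = 7.4730%.
Compounded over 2 years: (1 + 0.074730)^2 − 1 ≈ 0.15504.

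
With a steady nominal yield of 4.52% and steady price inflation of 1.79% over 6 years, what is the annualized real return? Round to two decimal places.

2.68%

With constant rates the annual real return is the same each year: (1+4.52%)/(1+1.79%) − 1 = 0.02682.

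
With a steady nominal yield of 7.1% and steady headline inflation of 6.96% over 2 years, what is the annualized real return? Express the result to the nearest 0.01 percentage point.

0.13%

With constant rates the annual real return is the same each year: (1+7.1%)/(1+6.96%) − 1 = 0.00131.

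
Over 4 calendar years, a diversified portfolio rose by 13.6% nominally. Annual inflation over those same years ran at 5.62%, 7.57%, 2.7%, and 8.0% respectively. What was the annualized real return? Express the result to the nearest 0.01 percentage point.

-2.56%

Cumulative inflation factor: 1.0562 × 1.0757 × 1.027 × 1.080 ≈ 1.26018.
Nominal growth factor: 1.13600. Real growth factor = 1.13600 / 1.26018 ≈ 0.90146.
Annualized: 0.90146^(1/4) − 1 ≈ -0.02560.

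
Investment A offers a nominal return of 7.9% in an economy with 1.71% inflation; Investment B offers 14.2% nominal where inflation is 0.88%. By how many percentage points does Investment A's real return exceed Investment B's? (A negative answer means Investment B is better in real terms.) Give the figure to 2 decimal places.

Investment A real return: 1.079/1.0171 − 1 = 6.086%.
Investment B real return: 1.142/1.0088 − 1 = 13.204%.
Difference: 6.086 − 13.204 = -7.118 pp.

-7.12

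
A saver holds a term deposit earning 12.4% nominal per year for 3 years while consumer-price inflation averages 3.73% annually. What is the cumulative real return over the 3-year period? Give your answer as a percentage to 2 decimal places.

27.23%

The annual real rate is (1+12.4%)/(1+3.73%) − 1 = 8.3582%.
Compounded over 3 years: (1 + 0.083582)^3 − 1 ≈ 0.27229.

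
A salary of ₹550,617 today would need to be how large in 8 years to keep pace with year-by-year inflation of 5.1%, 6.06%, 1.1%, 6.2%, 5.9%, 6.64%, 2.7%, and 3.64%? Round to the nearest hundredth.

Cumulative price-level factor: 1.051 × 1.0606 × 1.011 × 1.062 × 1.059 × 1.0664 × 1.027 × 1.0364 ≈ 1.4386129175.
Multiplying ₹550,617 by the price-level factor gives the future nominal sum.

₹792,124.73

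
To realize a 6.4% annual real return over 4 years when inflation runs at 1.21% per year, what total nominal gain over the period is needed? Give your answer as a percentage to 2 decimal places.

Required annual nominal rate: (1+6.4%)(1+1.21%) − 1 = 7.68744%.
Cumulative over 4 years: (1 + 0.0768744)^4 − 1 ≈ 0.34481.

34.48%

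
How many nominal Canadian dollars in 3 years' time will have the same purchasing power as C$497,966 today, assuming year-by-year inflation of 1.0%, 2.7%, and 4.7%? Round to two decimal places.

C$540,801.88

Cumulative price-level factor: 1.010 × 1.027 × 1.047 = 1.08602169.
Multiplying C$497,966 by the price-level factor gives the future nominal sum.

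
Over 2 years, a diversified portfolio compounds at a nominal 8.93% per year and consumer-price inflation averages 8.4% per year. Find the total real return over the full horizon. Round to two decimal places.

The annual real rate is (1+8.93%)/(1+8.4%) − 1 = 0.4889%.
Compounded over 2 years: (1 + 0.004889)^2 − 1 ≈ 0.00980.

0.98%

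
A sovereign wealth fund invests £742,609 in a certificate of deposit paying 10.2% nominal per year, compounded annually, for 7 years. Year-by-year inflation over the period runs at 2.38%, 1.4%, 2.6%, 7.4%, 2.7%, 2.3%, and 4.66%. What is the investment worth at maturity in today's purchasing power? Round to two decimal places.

Nominal value at maturity: £742,609 × (1 + 10.2%)^7 ≈ £1,465,653.70.
Price-level factor over 7 years: 1.0238 × 1.014 × 1.026 × 1.074 × 1.027 × 1.023 × 1.0466 ≈ 1.2578577504.
The maturity value deflated by that factor is the answer in today's purchasing power.

£1,165,198.29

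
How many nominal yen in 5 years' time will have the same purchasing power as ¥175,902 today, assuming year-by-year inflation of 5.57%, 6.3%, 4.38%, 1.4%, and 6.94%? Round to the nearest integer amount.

Cumulative price-level factor: 1.0557 × 1.063 × 1.0438 × 1.014 × 1.0694 ≈ 1.2701915328.
The nominal amount required is ¥175,902 scaled up by that factor.

¥223,429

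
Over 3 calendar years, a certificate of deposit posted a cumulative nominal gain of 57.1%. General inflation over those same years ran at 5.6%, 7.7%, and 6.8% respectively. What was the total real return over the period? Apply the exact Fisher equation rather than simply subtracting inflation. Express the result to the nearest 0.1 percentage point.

29.3%

Cumulative inflation factor: 1.056 × 1.077 × 1.068 ≈ 1.21465.
Nominal growth factor: 1.57100. Real growth factor = 1.57100 / 1.21465 ≈ 1.29338.
Total real return ≈ 29.3378%.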